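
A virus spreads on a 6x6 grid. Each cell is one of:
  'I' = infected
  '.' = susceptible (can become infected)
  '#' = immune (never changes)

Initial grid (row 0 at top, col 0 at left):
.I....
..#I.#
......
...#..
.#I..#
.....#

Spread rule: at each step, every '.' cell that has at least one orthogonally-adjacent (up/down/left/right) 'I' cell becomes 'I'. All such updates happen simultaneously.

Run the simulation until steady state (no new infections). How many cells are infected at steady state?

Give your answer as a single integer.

Step 0 (initial): 3 infected
Step 1: +9 new -> 12 infected
Step 2: +9 new -> 21 infected
Step 3: +7 new -> 28 infected
Step 4: +2 new -> 30 infected
Step 5: +0 new -> 30 infected

Answer: 30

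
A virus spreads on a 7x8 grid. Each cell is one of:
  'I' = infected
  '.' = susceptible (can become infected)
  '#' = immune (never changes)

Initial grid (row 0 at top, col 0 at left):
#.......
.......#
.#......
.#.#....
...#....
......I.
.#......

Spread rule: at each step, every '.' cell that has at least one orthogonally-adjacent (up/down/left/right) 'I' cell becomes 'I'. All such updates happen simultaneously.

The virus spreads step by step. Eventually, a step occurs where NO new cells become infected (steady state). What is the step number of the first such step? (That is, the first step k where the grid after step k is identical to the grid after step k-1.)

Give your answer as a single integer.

Answer: 11

Derivation:
Step 0 (initial): 1 infected
Step 1: +4 new -> 5 infected
Step 2: +6 new -> 11 infected
Step 3: +6 new -> 17 infected
Step 4: +6 new -> 23 infected
Step 5: +6 new -> 29 infected
Step 6: +7 new -> 36 infected
Step 7: +5 new -> 41 infected
Step 8: +3 new -> 44 infected
Step 9: +3 new -> 47 infected
Step 10: +2 new -> 49 infected
Step 11: +0 new -> 49 infected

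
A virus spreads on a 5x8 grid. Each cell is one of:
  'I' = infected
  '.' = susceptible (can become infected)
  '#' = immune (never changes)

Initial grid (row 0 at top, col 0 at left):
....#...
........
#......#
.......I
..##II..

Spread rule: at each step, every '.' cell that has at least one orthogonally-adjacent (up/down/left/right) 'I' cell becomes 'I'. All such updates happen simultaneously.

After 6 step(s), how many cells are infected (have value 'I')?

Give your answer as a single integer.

Answer: 32

Derivation:
Step 0 (initial): 3 infected
Step 1: +5 new -> 8 infected
Step 2: +4 new -> 12 infected
Step 3: +5 new -> 17 infected
Step 4: +6 new -> 23 infected
Step 5: +6 new -> 29 infected
Step 6: +3 new -> 32 infected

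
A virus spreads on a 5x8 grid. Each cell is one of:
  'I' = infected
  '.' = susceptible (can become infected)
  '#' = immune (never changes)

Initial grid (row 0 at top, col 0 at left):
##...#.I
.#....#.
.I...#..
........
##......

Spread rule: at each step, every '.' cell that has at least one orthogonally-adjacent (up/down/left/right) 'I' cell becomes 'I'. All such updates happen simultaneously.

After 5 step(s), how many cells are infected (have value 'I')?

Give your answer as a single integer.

Step 0 (initial): 2 infected
Step 1: +5 new -> 7 infected
Step 2: +6 new -> 13 infected
Step 3: +7 new -> 20 infected
Step 4: +6 new -> 26 infected
Step 5: +5 new -> 31 infected

Answer: 31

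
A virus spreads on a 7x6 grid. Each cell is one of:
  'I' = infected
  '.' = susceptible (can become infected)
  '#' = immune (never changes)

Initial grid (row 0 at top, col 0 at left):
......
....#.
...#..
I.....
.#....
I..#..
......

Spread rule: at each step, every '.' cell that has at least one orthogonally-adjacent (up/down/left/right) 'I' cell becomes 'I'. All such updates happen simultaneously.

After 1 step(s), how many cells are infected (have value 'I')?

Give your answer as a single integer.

Answer: 7

Derivation:
Step 0 (initial): 2 infected
Step 1: +5 new -> 7 infected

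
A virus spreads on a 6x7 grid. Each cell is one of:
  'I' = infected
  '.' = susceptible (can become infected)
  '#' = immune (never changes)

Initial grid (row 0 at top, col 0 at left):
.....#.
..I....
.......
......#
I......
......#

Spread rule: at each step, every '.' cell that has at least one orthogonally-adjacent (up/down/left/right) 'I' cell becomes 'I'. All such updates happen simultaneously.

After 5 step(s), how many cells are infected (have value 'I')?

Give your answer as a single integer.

Answer: 37

Derivation:
Step 0 (initial): 2 infected
Step 1: +7 new -> 9 infected
Step 2: +11 new -> 20 infected
Step 3: +7 new -> 27 infected
Step 4: +5 new -> 32 infected
Step 5: +5 new -> 37 infected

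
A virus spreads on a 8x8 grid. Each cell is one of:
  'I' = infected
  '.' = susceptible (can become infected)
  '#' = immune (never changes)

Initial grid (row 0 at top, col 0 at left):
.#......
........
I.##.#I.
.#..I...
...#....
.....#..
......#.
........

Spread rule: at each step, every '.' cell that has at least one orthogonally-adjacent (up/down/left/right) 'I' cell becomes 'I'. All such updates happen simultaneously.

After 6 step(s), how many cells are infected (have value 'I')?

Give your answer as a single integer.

Answer: 56

Derivation:
Step 0 (initial): 3 infected
Step 1: +10 new -> 13 infected
Step 2: +12 new -> 25 infected
Step 3: +12 new -> 37 infected
Step 4: +9 new -> 46 infected
Step 5: +6 new -> 52 infected
Step 6: +4 new -> 56 infected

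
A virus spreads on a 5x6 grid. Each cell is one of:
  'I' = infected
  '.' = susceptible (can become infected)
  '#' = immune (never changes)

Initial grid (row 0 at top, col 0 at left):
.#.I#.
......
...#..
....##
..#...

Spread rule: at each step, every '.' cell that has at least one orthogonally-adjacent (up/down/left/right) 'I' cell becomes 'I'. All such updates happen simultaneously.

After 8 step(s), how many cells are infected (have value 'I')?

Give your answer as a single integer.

Answer: 24

Derivation:
Step 0 (initial): 1 infected
Step 1: +2 new -> 3 infected
Step 2: +2 new -> 5 infected
Step 3: +4 new -> 9 infected
Step 4: +5 new -> 14 infected
Step 5: +4 new -> 18 infected
Step 6: +3 new -> 21 infected
Step 7: +2 new -> 23 infected
Step 8: +1 new -> 24 infected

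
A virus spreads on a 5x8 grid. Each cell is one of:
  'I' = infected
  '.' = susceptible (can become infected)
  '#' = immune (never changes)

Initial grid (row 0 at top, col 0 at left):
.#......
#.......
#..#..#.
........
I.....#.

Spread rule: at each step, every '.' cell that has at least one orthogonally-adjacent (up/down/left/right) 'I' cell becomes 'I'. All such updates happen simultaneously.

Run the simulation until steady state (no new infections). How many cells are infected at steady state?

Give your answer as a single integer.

Answer: 33

Derivation:
Step 0 (initial): 1 infected
Step 1: +2 new -> 3 infected
Step 2: +2 new -> 5 infected
Step 3: +3 new -> 8 infected
Step 4: +4 new -> 12 infected
Step 5: +3 new -> 15 infected
Step 6: +4 new -> 19 infected
Step 7: +4 new -> 23 infected
Step 8: +3 new -> 26 infected
Step 9: +4 new -> 30 infected
Step 10: +2 new -> 32 infected
Step 11: +1 new -> 33 infected
Step 12: +0 new -> 33 infected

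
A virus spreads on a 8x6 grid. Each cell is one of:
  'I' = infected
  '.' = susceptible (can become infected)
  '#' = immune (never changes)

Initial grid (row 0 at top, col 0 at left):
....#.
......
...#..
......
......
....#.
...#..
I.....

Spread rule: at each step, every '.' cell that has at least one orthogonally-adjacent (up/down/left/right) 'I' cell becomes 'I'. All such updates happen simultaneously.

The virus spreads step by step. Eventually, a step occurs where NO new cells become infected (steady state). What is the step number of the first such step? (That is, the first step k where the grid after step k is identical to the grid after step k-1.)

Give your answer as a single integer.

Step 0 (initial): 1 infected
Step 1: +2 new -> 3 infected
Step 2: +3 new -> 6 infected
Step 3: +4 new -> 10 infected
Step 4: +4 new -> 14 infected
Step 5: +6 new -> 20 infected
Step 6: +5 new -> 25 infected
Step 7: +6 new -> 31 infected
Step 8: +4 new -> 35 infected
Step 9: +4 new -> 39 infected
Step 10: +3 new -> 42 infected
Step 11: +1 new -> 43 infected
Step 12: +1 new -> 44 infected
Step 13: +0 new -> 44 infected

Answer: 13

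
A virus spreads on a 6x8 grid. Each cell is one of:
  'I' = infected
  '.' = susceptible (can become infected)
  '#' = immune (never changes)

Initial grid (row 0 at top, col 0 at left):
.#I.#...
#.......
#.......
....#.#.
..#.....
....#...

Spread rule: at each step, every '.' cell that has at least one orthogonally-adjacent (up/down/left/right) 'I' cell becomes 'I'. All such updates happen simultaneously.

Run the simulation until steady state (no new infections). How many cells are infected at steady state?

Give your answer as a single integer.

Step 0 (initial): 1 infected
Step 1: +2 new -> 3 infected
Step 2: +3 new -> 6 infected
Step 3: +4 new -> 10 infected
Step 4: +4 new -> 14 infected
Step 5: +6 new -> 20 infected
Step 6: +8 new -> 28 infected
Step 7: +5 new -> 33 infected
Step 8: +3 new -> 36 infected
Step 9: +2 new -> 38 infected
Step 10: +1 new -> 39 infected
Step 11: +0 new -> 39 infected

Answer: 39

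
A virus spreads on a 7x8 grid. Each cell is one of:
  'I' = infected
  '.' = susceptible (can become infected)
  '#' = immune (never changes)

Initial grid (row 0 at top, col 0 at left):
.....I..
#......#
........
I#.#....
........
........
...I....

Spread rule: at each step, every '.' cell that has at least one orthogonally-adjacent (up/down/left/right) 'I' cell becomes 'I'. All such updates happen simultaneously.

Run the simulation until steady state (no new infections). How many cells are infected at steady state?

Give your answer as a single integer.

Answer: 52

Derivation:
Step 0 (initial): 3 infected
Step 1: +8 new -> 11 infected
Step 2: +13 new -> 24 infected
Step 3: +13 new -> 37 infected
Step 4: +10 new -> 47 infected
Step 5: +4 new -> 51 infected
Step 6: +1 new -> 52 infected
Step 7: +0 new -> 52 infected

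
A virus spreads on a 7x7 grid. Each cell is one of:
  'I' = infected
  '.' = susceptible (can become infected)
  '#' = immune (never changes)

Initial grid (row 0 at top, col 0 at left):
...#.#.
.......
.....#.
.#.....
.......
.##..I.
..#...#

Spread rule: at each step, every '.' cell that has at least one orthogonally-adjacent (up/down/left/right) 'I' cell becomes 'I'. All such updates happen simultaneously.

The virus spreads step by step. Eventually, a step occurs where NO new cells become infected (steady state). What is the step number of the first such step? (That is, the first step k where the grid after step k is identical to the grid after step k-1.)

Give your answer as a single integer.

Answer: 11

Derivation:
Step 0 (initial): 1 infected
Step 1: +4 new -> 5 infected
Step 2: +5 new -> 10 infected
Step 3: +4 new -> 14 infected
Step 4: +4 new -> 18 infected
Step 5: +5 new -> 23 infected
Step 6: +6 new -> 29 infected
Step 7: +4 new -> 33 infected
Step 8: +4 new -> 37 infected
Step 9: +3 new -> 40 infected
Step 10: +1 new -> 41 infected
Step 11: +0 new -> 41 infected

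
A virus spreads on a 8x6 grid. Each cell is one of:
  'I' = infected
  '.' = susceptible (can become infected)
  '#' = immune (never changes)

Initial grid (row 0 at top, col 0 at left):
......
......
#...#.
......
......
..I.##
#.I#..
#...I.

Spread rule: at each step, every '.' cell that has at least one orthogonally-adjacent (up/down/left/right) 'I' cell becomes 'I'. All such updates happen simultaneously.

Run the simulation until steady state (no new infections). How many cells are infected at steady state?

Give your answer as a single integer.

Answer: 41

Derivation:
Step 0 (initial): 3 infected
Step 1: +8 new -> 11 infected
Step 2: +6 new -> 17 infected
Step 3: +5 new -> 22 infected
Step 4: +6 new -> 28 infected
Step 5: +4 new -> 32 infected
Step 6: +5 new -> 37 infected
Step 7: +3 new -> 40 infected
Step 8: +1 new -> 41 infected
Step 9: +0 new -> 41 infected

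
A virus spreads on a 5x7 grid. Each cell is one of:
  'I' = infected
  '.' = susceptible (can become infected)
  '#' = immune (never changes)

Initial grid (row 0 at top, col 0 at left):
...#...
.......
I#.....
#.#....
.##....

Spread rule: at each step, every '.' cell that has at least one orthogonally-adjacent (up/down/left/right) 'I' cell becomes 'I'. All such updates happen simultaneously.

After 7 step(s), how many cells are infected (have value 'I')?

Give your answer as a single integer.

Answer: 20

Derivation:
Step 0 (initial): 1 infected
Step 1: +1 new -> 2 infected
Step 2: +2 new -> 4 infected
Step 3: +2 new -> 6 infected
Step 4: +3 new -> 9 infected
Step 5: +2 new -> 11 infected
Step 6: +4 new -> 15 infected
Step 7: +5 new -> 20 infected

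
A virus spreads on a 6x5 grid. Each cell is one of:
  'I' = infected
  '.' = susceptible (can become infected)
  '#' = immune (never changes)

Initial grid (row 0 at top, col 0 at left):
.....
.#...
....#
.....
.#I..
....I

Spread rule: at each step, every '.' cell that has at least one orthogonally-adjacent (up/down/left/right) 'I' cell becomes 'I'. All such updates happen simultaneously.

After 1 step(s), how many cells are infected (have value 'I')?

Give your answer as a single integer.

Answer: 7

Derivation:
Step 0 (initial): 2 infected
Step 1: +5 new -> 7 infected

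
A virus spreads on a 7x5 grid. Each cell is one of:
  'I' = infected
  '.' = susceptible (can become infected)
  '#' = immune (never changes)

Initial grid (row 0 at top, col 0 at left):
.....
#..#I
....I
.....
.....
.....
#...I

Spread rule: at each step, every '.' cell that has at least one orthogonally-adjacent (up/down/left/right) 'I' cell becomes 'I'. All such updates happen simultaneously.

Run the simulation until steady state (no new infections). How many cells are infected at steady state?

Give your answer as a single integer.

Answer: 32

Derivation:
Step 0 (initial): 3 infected
Step 1: +5 new -> 8 infected
Step 2: +6 new -> 14 infected
Step 3: +7 new -> 21 infected
Step 4: +6 new -> 27 infected
Step 5: +4 new -> 31 infected
Step 6: +1 new -> 32 infected
Step 7: +0 new -> 32 infected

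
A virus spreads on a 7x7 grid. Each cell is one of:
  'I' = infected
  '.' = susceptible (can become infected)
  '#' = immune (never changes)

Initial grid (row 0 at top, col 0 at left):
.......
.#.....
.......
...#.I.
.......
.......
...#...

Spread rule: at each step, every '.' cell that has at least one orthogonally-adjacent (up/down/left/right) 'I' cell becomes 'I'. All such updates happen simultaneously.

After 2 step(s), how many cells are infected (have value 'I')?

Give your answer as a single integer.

Answer: 11

Derivation:
Step 0 (initial): 1 infected
Step 1: +4 new -> 5 infected
Step 2: +6 new -> 11 infected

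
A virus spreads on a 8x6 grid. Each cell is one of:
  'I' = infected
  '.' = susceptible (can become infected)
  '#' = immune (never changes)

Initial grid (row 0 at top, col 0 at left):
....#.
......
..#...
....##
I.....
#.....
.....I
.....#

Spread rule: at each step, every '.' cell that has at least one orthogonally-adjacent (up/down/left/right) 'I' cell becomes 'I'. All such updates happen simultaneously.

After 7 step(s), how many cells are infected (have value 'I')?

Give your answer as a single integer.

Answer: 40

Derivation:
Step 0 (initial): 2 infected
Step 1: +4 new -> 6 infected
Step 2: +8 new -> 14 infected
Step 3: +10 new -> 24 infected
Step 4: +6 new -> 30 infected
Step 5: +4 new -> 34 infected
Step 6: +3 new -> 37 infected
Step 7: +3 new -> 40 infected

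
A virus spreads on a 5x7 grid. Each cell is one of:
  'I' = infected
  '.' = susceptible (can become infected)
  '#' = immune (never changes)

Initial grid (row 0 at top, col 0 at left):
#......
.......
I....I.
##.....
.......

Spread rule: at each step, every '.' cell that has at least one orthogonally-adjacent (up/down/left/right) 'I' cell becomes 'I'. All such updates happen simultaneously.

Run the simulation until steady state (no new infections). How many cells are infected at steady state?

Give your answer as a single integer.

Step 0 (initial): 2 infected
Step 1: +6 new -> 8 infected
Step 2: +9 new -> 17 infected
Step 3: +9 new -> 26 infected
Step 4: +4 new -> 30 infected
Step 5: +1 new -> 31 infected
Step 6: +1 new -> 32 infected
Step 7: +0 new -> 32 infected

Answer: 32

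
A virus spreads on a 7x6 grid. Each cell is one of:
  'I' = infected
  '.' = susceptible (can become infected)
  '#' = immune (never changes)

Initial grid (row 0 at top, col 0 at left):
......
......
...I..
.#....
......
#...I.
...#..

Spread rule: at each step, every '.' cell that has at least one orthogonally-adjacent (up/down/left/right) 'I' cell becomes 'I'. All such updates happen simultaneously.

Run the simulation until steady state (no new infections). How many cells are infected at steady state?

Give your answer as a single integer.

Step 0 (initial): 2 infected
Step 1: +8 new -> 10 infected
Step 2: +11 new -> 21 infected
Step 3: +9 new -> 30 infected
Step 4: +6 new -> 36 infected
Step 5: +3 new -> 39 infected
Step 6: +0 new -> 39 infected

Answer: 39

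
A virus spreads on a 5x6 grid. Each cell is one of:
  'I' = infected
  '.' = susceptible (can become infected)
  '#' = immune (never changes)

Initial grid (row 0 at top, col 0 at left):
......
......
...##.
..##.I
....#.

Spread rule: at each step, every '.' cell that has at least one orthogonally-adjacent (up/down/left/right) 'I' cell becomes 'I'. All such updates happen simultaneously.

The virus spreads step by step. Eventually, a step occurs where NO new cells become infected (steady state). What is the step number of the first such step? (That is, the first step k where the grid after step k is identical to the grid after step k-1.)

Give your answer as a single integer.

Step 0 (initial): 1 infected
Step 1: +3 new -> 4 infected
Step 2: +1 new -> 5 infected
Step 3: +2 new -> 7 infected
Step 4: +2 new -> 9 infected
Step 5: +2 new -> 11 infected
Step 6: +3 new -> 14 infected
Step 7: +3 new -> 17 infected
Step 8: +3 new -> 20 infected
Step 9: +2 new -> 22 infected
Step 10: +2 new -> 24 infected
Step 11: +1 new -> 25 infected
Step 12: +0 new -> 25 infected

Answer: 12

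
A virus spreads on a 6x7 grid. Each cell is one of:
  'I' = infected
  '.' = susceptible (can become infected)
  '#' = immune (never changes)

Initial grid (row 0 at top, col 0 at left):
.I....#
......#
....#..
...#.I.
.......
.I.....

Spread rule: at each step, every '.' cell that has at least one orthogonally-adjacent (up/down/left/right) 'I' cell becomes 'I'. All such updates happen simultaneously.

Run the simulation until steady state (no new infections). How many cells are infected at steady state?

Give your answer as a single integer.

Step 0 (initial): 3 infected
Step 1: +10 new -> 13 infected
Step 2: +13 new -> 26 infected
Step 3: +11 new -> 37 infected
Step 4: +1 new -> 38 infected
Step 5: +0 new -> 38 infected

Answer: 38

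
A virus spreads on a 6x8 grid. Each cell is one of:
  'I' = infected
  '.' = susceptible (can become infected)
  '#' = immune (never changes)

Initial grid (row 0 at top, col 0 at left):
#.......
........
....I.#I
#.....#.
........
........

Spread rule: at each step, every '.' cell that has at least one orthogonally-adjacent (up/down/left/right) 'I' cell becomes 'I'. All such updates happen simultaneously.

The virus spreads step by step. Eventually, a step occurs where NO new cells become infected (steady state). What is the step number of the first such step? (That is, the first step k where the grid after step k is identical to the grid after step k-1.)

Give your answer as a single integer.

Answer: 8

Derivation:
Step 0 (initial): 2 infected
Step 1: +6 new -> 8 infected
Step 2: +10 new -> 18 infected
Step 3: +11 new -> 29 infected
Step 4: +8 new -> 37 infected
Step 5: +4 new -> 41 infected
Step 6: +2 new -> 43 infected
Step 7: +1 new -> 44 infected
Step 8: +0 new -> 44 infected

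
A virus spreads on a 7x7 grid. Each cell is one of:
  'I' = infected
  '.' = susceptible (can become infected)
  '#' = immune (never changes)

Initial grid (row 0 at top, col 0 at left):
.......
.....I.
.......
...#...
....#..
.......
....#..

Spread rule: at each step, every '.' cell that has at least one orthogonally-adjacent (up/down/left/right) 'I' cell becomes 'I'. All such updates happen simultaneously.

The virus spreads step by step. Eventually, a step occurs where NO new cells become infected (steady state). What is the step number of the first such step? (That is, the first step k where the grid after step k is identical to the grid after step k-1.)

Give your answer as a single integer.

Answer: 11

Derivation:
Step 0 (initial): 1 infected
Step 1: +4 new -> 5 infected
Step 2: +6 new -> 11 infected
Step 3: +6 new -> 17 infected
Step 4: +5 new -> 22 infected
Step 5: +7 new -> 29 infected
Step 6: +6 new -> 35 infected
Step 7: +5 new -> 40 infected
Step 8: +3 new -> 43 infected
Step 9: +2 new -> 45 infected
Step 10: +1 new -> 46 infected
Step 11: +0 new -> 46 infected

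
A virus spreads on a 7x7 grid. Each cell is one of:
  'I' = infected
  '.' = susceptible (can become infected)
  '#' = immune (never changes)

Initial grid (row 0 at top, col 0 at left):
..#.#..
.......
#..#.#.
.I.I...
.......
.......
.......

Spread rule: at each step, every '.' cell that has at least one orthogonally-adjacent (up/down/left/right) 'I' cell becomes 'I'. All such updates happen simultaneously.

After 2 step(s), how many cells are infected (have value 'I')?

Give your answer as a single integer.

Step 0 (initial): 2 infected
Step 1: +6 new -> 8 infected
Step 2: +9 new -> 17 infected

Answer: 17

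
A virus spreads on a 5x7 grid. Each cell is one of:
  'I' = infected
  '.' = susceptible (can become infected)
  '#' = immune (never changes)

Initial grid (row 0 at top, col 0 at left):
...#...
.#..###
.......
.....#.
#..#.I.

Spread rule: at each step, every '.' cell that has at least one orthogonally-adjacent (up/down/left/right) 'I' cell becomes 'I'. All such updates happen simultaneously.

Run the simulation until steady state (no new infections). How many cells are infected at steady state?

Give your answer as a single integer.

Step 0 (initial): 1 infected
Step 1: +2 new -> 3 infected
Step 2: +2 new -> 5 infected
Step 3: +3 new -> 8 infected
Step 4: +3 new -> 11 infected
Step 5: +4 new -> 15 infected
Step 6: +4 new -> 19 infected
Step 7: +2 new -> 21 infected
Step 8: +2 new -> 23 infected
Step 9: +1 new -> 24 infected
Step 10: +0 new -> 24 infected

Answer: 24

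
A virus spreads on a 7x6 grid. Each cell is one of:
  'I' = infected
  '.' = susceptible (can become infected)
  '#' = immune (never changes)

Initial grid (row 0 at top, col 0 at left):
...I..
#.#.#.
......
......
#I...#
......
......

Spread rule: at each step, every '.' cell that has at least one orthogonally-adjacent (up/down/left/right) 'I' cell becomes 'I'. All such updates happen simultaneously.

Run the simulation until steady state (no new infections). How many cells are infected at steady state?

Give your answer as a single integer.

Answer: 37

Derivation:
Step 0 (initial): 2 infected
Step 1: +6 new -> 8 infected
Step 2: +10 new -> 18 infected
Step 3: +11 new -> 29 infected
Step 4: +4 new -> 33 infected
Step 5: +3 new -> 36 infected
Step 6: +1 new -> 37 infected
Step 7: +0 new -> 37 infected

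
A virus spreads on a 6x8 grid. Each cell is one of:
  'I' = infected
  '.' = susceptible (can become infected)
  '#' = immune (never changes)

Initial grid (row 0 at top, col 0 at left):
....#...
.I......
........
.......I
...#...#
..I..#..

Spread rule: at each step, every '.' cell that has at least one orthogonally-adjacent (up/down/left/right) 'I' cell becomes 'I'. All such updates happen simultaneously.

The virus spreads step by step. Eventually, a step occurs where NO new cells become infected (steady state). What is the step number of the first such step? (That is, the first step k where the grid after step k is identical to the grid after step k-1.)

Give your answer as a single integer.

Answer: 6

Derivation:
Step 0 (initial): 3 infected
Step 1: +9 new -> 12 infected
Step 2: +14 new -> 26 infected
Step 3: +13 new -> 39 infected
Step 4: +4 new -> 43 infected
Step 5: +1 new -> 44 infected
Step 6: +0 new -> 44 infected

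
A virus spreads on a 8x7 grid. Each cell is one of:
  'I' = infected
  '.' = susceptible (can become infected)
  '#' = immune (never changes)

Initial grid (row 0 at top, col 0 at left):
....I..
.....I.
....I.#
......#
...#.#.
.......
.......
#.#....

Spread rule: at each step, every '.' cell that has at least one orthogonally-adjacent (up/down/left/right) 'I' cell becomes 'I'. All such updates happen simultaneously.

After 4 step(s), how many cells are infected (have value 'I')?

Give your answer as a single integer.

Step 0 (initial): 3 infected
Step 1: +7 new -> 10 infected
Step 2: +7 new -> 17 infected
Step 3: +5 new -> 22 infected
Step 4: +8 new -> 30 infected

Answer: 30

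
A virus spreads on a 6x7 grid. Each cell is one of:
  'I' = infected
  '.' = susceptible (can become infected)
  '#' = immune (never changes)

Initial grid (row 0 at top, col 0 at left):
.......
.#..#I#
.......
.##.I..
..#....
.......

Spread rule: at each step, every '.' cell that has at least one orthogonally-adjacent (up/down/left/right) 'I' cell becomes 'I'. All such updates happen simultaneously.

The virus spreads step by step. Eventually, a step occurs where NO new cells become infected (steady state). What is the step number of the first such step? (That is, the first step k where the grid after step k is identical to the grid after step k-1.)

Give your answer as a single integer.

Step 0 (initial): 2 infected
Step 1: +6 new -> 8 infected
Step 2: +8 new -> 16 infected
Step 3: +6 new -> 22 infected
Step 4: +5 new -> 27 infected
Step 5: +3 new -> 30 infected
Step 6: +5 new -> 35 infected
Step 7: +1 new -> 36 infected
Step 8: +0 new -> 36 infected

Answer: 8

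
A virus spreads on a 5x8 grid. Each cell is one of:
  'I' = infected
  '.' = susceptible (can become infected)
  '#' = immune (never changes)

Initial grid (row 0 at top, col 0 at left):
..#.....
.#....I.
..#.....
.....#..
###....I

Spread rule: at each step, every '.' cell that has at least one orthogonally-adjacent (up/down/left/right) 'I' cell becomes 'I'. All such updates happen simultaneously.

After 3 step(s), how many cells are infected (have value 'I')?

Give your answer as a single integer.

Step 0 (initial): 2 infected
Step 1: +6 new -> 8 infected
Step 2: +7 new -> 15 infected
Step 3: +4 new -> 19 infected

Answer: 19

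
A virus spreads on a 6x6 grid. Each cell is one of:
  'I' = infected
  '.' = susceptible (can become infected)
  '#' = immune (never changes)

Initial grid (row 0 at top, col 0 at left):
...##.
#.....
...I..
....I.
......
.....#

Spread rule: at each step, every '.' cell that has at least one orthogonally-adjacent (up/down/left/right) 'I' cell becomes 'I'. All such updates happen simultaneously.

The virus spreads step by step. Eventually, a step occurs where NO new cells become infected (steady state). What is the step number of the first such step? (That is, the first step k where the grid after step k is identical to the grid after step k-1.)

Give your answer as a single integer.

Answer: 7

Derivation:
Step 0 (initial): 2 infected
Step 1: +6 new -> 8 infected
Step 2: +8 new -> 16 infected
Step 3: +7 new -> 23 infected
Step 4: +5 new -> 28 infected
Step 5: +3 new -> 31 infected
Step 6: +1 new -> 32 infected
Step 7: +0 new -> 32 infected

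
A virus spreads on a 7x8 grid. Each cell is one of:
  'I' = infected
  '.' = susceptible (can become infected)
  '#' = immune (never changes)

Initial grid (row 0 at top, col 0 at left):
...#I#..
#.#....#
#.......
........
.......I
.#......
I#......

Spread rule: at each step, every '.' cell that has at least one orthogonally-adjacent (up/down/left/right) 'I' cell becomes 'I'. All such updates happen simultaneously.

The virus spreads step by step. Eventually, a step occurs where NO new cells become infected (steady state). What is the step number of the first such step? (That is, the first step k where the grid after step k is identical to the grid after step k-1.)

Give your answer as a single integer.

Step 0 (initial): 3 infected
Step 1: +5 new -> 8 infected
Step 2: +9 new -> 17 infected
Step 3: +11 new -> 28 infected
Step 4: +8 new -> 36 infected
Step 5: +6 new -> 42 infected
Step 6: +3 new -> 45 infected
Step 7: +1 new -> 46 infected
Step 8: +2 new -> 48 infected
Step 9: +0 new -> 48 infected

Answer: 9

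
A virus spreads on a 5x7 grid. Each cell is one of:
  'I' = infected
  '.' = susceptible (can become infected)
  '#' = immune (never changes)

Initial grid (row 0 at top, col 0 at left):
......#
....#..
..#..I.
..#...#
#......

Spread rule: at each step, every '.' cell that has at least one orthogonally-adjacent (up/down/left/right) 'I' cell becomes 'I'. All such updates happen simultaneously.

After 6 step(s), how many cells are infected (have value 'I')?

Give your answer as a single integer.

Step 0 (initial): 1 infected
Step 1: +4 new -> 5 infected
Step 2: +5 new -> 10 infected
Step 3: +5 new -> 15 infected
Step 4: +3 new -> 18 infected
Step 5: +3 new -> 21 infected
Step 6: +4 new -> 25 infected

Answer: 25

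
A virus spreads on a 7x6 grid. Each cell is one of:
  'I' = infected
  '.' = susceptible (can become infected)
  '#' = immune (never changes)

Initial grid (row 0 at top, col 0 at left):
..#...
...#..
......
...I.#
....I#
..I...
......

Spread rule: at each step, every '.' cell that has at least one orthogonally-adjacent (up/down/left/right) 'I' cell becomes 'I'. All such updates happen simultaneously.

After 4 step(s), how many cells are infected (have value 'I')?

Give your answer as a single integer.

Answer: 33

Derivation:
Step 0 (initial): 3 infected
Step 1: +9 new -> 12 infected
Step 2: +9 new -> 21 infected
Step 3: +8 new -> 29 infected
Step 4: +4 new -> 33 infected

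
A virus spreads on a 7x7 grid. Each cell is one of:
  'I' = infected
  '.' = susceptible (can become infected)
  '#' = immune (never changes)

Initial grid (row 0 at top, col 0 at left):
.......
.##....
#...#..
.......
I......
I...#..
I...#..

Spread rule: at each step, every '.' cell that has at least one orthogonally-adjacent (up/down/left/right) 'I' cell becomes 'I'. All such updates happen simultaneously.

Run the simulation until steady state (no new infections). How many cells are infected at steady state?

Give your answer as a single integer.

Step 0 (initial): 3 infected
Step 1: +4 new -> 7 infected
Step 2: +4 new -> 11 infected
Step 3: +5 new -> 16 infected
Step 4: +3 new -> 19 infected
Step 5: +3 new -> 22 infected
Step 6: +4 new -> 26 infected
Step 7: +6 new -> 32 infected
Step 8: +5 new -> 37 infected
Step 9: +3 new -> 40 infected
Step 10: +2 new -> 42 infected
Step 11: +1 new -> 43 infected
Step 12: +0 new -> 43 infected

Answer: 43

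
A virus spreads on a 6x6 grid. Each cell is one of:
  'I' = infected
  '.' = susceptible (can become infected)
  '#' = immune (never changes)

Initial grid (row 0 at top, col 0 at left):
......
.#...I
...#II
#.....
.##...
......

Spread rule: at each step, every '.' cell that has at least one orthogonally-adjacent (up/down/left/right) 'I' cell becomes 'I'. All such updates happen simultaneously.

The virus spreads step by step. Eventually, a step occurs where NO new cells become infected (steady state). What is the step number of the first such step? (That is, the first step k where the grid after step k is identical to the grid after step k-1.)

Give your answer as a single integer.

Step 0 (initial): 3 infected
Step 1: +4 new -> 7 infected
Step 2: +5 new -> 12 infected
Step 3: +6 new -> 18 infected
Step 4: +4 new -> 22 infected
Step 5: +3 new -> 25 infected
Step 6: +3 new -> 28 infected
Step 7: +2 new -> 30 infected
Step 8: +1 new -> 31 infected
Step 9: +0 new -> 31 infected

Answer: 9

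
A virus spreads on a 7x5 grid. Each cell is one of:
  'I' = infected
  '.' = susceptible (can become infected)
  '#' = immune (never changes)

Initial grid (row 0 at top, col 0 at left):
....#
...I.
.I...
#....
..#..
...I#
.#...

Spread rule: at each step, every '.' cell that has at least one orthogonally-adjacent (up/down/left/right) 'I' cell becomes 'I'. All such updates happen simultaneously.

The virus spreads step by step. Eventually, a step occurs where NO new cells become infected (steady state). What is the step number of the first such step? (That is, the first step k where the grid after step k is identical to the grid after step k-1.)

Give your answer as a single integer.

Step 0 (initial): 3 infected
Step 1: +11 new -> 14 infected
Step 2: +11 new -> 25 infected
Step 3: +4 new -> 29 infected
Step 4: +1 new -> 30 infected
Step 5: +0 new -> 30 infected

Answer: 5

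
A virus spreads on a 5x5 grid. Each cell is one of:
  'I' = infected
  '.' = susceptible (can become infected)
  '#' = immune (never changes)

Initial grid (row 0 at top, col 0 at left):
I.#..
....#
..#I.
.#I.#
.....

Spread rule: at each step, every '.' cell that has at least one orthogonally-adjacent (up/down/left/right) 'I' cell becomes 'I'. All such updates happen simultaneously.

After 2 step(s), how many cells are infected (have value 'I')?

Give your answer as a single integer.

Answer: 15

Derivation:
Step 0 (initial): 3 infected
Step 1: +6 new -> 9 infected
Step 2: +6 new -> 15 infected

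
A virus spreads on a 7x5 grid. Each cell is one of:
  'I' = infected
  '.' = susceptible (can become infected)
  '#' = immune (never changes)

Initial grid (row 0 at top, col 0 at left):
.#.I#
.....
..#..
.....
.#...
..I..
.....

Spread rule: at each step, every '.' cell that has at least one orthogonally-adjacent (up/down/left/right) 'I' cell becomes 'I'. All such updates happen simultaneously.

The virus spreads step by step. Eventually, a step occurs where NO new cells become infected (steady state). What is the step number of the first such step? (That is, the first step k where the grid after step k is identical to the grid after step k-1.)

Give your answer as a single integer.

Answer: 6

Derivation:
Step 0 (initial): 2 infected
Step 1: +6 new -> 8 infected
Step 2: +9 new -> 17 infected
Step 3: +8 new -> 25 infected
Step 4: +4 new -> 29 infected
Step 5: +2 new -> 31 infected
Step 6: +0 new -> 31 infected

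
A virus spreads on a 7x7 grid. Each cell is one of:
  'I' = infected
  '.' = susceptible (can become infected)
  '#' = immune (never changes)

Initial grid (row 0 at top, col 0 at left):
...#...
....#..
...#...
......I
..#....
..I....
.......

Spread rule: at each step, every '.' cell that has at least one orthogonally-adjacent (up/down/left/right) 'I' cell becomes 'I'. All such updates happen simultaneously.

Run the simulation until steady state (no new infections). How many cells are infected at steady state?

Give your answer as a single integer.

Answer: 45

Derivation:
Step 0 (initial): 2 infected
Step 1: +6 new -> 8 infected
Step 2: +11 new -> 19 infected
Step 3: +11 new -> 30 infected
Step 4: +5 new -> 35 infected
Step 5: +4 new -> 39 infected
Step 6: +3 new -> 42 infected
Step 7: +3 new -> 45 infected
Step 8: +0 new -> 45 infected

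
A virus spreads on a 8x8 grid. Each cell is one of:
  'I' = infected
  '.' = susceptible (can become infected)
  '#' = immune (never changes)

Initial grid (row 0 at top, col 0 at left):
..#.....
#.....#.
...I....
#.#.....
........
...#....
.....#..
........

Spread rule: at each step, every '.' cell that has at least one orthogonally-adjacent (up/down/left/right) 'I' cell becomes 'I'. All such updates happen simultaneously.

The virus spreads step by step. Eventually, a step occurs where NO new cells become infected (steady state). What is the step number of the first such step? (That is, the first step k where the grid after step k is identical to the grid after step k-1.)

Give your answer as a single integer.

Answer: 10

Derivation:
Step 0 (initial): 1 infected
Step 1: +4 new -> 5 infected
Step 2: +7 new -> 12 infected
Step 3: +9 new -> 21 infected
Step 4: +8 new -> 29 infected
Step 5: +10 new -> 39 infected
Step 6: +8 new -> 47 infected
Step 7: +6 new -> 53 infected
Step 8: +3 new -> 56 infected
Step 9: +1 new -> 57 infected
Step 10: +0 new -> 57 infected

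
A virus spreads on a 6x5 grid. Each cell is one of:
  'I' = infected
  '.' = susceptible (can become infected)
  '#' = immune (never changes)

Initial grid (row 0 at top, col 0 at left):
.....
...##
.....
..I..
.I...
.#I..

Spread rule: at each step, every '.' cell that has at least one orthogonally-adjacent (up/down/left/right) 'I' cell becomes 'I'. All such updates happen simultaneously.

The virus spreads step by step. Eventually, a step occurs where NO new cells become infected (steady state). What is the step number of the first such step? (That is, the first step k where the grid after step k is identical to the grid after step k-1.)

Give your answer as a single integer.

Step 0 (initial): 3 infected
Step 1: +6 new -> 9 infected
Step 2: +8 new -> 17 infected
Step 3: +5 new -> 22 infected
Step 4: +3 new -> 25 infected
Step 5: +2 new -> 27 infected
Step 6: +0 new -> 27 infected

Answer: 6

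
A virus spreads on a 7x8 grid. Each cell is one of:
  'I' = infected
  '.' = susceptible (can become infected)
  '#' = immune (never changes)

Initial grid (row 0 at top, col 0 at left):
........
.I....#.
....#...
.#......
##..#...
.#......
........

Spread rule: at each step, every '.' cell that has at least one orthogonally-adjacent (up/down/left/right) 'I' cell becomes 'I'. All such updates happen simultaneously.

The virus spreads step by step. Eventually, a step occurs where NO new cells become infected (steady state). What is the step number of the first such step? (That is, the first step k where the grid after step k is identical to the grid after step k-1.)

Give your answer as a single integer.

Step 0 (initial): 1 infected
Step 1: +4 new -> 5 infected
Step 2: +5 new -> 10 infected
Step 3: +5 new -> 15 infected
Step 4: +4 new -> 19 infected
Step 5: +5 new -> 24 infected
Step 6: +5 new -> 29 infected
Step 7: +7 new -> 36 infected
Step 8: +6 new -> 42 infected
Step 9: +4 new -> 46 infected
Step 10: +2 new -> 48 infected
Step 11: +1 new -> 49 infected
Step 12: +0 new -> 49 infected

Answer: 12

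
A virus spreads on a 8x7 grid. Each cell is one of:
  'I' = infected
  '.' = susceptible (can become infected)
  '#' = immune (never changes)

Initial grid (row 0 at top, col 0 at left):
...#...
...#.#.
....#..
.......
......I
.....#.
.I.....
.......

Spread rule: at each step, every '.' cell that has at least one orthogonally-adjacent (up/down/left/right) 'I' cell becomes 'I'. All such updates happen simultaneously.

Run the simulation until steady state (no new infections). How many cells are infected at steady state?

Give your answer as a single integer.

Step 0 (initial): 2 infected
Step 1: +7 new -> 9 infected
Step 2: +10 new -> 19 infected
Step 3: +13 new -> 32 infected
Step 4: +7 new -> 39 infected
Step 5: +5 new -> 44 infected
Step 6: +4 new -> 48 infected
Step 7: +3 new -> 51 infected
Step 8: +0 new -> 51 infected

Answer: 51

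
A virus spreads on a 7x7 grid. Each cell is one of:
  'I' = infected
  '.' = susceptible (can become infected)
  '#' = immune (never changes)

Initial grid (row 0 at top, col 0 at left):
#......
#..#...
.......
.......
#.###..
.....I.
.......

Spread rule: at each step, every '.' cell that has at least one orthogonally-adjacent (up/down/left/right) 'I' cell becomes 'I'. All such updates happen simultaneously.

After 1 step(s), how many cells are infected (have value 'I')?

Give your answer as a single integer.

Step 0 (initial): 1 infected
Step 1: +4 new -> 5 infected

Answer: 5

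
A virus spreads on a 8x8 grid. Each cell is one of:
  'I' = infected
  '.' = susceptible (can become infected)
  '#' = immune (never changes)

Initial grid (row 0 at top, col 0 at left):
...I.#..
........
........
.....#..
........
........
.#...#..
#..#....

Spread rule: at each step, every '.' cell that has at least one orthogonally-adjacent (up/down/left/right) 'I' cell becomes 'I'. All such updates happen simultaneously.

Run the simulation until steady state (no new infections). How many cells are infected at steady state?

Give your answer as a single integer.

Step 0 (initial): 1 infected
Step 1: +3 new -> 4 infected
Step 2: +4 new -> 8 infected
Step 3: +6 new -> 14 infected
Step 4: +7 new -> 21 infected
Step 5: +8 new -> 29 infected
Step 6: +9 new -> 38 infected
Step 7: +7 new -> 45 infected
Step 8: +5 new -> 50 infected
Step 9: +5 new -> 55 infected
Step 10: +2 new -> 57 infected
Step 11: +1 new -> 58 infected
Step 12: +0 new -> 58 infected

Answer: 58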